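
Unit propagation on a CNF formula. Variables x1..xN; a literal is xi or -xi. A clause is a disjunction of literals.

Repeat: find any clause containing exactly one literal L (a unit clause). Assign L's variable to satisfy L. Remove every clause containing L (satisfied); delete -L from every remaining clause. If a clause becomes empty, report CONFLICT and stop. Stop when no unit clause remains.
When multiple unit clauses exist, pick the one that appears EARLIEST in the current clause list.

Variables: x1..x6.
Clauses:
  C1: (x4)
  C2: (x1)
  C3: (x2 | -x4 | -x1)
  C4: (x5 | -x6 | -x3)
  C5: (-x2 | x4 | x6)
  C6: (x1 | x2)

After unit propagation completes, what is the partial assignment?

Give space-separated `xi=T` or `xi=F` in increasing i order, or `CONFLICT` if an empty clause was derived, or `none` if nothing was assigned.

unit clause [4] forces x4=T; simplify:
  drop -4 from [2, -4, -1] -> [2, -1]
  satisfied 2 clause(s); 4 remain; assigned so far: [4]
unit clause [1] forces x1=T; simplify:
  drop -1 from [2, -1] -> [2]
  satisfied 2 clause(s); 2 remain; assigned so far: [1, 4]
unit clause [2] forces x2=T; simplify:
  satisfied 1 clause(s); 1 remain; assigned so far: [1, 2, 4]

Answer: x1=T x2=T x4=T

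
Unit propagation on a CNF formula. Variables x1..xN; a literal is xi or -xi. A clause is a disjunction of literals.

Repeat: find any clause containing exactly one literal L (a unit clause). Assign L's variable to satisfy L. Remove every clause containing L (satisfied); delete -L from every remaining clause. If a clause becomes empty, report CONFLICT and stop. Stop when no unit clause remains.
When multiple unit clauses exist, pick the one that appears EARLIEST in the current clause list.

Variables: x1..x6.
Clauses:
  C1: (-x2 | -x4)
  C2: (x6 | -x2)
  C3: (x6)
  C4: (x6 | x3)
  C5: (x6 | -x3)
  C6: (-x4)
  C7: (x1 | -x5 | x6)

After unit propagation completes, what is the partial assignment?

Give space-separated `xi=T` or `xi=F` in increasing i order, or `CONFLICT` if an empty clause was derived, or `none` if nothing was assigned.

unit clause [6] forces x6=T; simplify:
  satisfied 5 clause(s); 2 remain; assigned so far: [6]
unit clause [-4] forces x4=F; simplify:
  satisfied 2 clause(s); 0 remain; assigned so far: [4, 6]

Answer: x4=F x6=T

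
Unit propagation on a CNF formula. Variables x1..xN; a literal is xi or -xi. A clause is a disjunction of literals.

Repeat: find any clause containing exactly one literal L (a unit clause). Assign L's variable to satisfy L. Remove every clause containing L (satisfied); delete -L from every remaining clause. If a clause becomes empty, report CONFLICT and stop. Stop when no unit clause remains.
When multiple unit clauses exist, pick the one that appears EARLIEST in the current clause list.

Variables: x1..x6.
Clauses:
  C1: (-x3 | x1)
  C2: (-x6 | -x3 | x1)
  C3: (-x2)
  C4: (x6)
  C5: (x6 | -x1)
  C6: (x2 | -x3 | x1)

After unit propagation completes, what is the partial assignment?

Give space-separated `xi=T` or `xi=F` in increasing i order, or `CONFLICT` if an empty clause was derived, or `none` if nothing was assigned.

Answer: x2=F x6=T

Derivation:
unit clause [-2] forces x2=F; simplify:
  drop 2 from [2, -3, 1] -> [-3, 1]
  satisfied 1 clause(s); 5 remain; assigned so far: [2]
unit clause [6] forces x6=T; simplify:
  drop -6 from [-6, -3, 1] -> [-3, 1]
  satisfied 2 clause(s); 3 remain; assigned so far: [2, 6]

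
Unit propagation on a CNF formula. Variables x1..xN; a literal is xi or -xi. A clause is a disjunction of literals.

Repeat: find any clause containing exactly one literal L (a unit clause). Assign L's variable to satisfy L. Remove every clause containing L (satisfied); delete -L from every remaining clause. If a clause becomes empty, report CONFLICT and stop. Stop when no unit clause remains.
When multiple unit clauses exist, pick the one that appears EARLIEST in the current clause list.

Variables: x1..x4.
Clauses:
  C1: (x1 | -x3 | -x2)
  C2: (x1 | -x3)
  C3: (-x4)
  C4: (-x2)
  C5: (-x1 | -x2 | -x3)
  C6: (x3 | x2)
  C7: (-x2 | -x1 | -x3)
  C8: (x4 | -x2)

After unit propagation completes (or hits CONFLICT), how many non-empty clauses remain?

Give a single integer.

unit clause [-4] forces x4=F; simplify:
  drop 4 from [4, -2] -> [-2]
  satisfied 1 clause(s); 7 remain; assigned so far: [4]
unit clause [-2] forces x2=F; simplify:
  drop 2 from [3, 2] -> [3]
  satisfied 5 clause(s); 2 remain; assigned so far: [2, 4]
unit clause [3] forces x3=T; simplify:
  drop -3 from [1, -3] -> [1]
  satisfied 1 clause(s); 1 remain; assigned so far: [2, 3, 4]
unit clause [1] forces x1=T; simplify:
  satisfied 1 clause(s); 0 remain; assigned so far: [1, 2, 3, 4]

Answer: 0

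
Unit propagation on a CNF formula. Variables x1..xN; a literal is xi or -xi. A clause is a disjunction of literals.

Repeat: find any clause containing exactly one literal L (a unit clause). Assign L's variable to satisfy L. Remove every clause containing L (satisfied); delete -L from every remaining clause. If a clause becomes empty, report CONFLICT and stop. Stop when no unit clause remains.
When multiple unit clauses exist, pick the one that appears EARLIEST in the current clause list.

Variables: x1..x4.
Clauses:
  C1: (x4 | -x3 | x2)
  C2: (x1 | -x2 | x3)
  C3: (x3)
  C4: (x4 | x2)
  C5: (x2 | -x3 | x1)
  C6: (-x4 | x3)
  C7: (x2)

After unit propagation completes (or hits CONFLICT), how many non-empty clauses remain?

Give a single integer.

unit clause [3] forces x3=T; simplify:
  drop -3 from [4, -3, 2] -> [4, 2]
  drop -3 from [2, -3, 1] -> [2, 1]
  satisfied 3 clause(s); 4 remain; assigned so far: [3]
unit clause [2] forces x2=T; simplify:
  satisfied 4 clause(s); 0 remain; assigned so far: [2, 3]

Answer: 0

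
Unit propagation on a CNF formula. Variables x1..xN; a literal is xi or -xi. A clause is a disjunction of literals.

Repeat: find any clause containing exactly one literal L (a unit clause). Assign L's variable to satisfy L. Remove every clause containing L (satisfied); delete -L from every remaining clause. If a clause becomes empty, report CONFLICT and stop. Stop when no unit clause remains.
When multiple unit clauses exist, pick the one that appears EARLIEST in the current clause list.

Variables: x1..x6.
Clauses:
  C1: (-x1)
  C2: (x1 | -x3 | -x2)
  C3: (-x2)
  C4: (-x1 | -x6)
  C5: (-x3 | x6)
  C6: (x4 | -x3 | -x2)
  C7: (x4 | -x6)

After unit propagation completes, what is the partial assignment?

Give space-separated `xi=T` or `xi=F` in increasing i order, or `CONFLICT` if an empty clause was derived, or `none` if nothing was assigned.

unit clause [-1] forces x1=F; simplify:
  drop 1 from [1, -3, -2] -> [-3, -2]
  satisfied 2 clause(s); 5 remain; assigned so far: [1]
unit clause [-2] forces x2=F; simplify:
  satisfied 3 clause(s); 2 remain; assigned so far: [1, 2]

Answer: x1=F x2=F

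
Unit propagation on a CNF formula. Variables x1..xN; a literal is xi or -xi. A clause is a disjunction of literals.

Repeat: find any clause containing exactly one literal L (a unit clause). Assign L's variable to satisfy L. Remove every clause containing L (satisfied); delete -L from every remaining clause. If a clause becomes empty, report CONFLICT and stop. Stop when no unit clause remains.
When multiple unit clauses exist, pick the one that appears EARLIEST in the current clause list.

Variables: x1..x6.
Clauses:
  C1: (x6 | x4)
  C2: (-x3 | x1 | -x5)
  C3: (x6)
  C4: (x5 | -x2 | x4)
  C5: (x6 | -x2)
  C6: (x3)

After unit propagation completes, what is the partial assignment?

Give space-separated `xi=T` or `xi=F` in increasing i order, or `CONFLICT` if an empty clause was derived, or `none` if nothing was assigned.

unit clause [6] forces x6=T; simplify:
  satisfied 3 clause(s); 3 remain; assigned so far: [6]
unit clause [3] forces x3=T; simplify:
  drop -3 from [-3, 1, -5] -> [1, -5]
  satisfied 1 clause(s); 2 remain; assigned so far: [3, 6]

Answer: x3=T x6=T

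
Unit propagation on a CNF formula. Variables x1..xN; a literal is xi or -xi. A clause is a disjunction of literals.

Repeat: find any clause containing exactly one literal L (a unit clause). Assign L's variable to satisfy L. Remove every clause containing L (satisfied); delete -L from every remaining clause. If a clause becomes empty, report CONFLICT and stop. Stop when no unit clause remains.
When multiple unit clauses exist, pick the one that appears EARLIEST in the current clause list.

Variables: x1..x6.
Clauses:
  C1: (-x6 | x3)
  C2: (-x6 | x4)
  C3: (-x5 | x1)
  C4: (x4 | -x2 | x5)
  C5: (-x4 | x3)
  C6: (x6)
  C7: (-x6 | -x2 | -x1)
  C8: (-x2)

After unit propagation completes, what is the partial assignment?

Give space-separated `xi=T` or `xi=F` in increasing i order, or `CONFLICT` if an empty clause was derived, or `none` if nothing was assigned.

Answer: x2=F x3=T x4=T x6=T

Derivation:
unit clause [6] forces x6=T; simplify:
  drop -6 from [-6, 3] -> [3]
  drop -6 from [-6, 4] -> [4]
  drop -6 from [-6, -2, -1] -> [-2, -1]
  satisfied 1 clause(s); 7 remain; assigned so far: [6]
unit clause [3] forces x3=T; simplify:
  satisfied 2 clause(s); 5 remain; assigned so far: [3, 6]
unit clause [4] forces x4=T; simplify:
  satisfied 2 clause(s); 3 remain; assigned so far: [3, 4, 6]
unit clause [-2] forces x2=F; simplify:
  satisfied 2 clause(s); 1 remain; assigned so far: [2, 3, 4, 6]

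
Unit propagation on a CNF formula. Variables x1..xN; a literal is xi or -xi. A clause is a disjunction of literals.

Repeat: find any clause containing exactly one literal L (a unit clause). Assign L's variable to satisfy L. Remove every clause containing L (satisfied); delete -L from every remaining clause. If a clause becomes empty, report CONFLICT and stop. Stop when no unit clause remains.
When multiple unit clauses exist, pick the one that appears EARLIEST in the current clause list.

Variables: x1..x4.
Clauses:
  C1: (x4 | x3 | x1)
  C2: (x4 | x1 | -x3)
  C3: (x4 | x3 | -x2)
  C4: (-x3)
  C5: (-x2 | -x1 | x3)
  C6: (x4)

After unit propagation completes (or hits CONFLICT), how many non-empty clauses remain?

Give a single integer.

unit clause [-3] forces x3=F; simplify:
  drop 3 from [4, 3, 1] -> [4, 1]
  drop 3 from [4, 3, -2] -> [4, -2]
  drop 3 from [-2, -1, 3] -> [-2, -1]
  satisfied 2 clause(s); 4 remain; assigned so far: [3]
unit clause [4] forces x4=T; simplify:
  satisfied 3 clause(s); 1 remain; assigned so far: [3, 4]

Answer: 1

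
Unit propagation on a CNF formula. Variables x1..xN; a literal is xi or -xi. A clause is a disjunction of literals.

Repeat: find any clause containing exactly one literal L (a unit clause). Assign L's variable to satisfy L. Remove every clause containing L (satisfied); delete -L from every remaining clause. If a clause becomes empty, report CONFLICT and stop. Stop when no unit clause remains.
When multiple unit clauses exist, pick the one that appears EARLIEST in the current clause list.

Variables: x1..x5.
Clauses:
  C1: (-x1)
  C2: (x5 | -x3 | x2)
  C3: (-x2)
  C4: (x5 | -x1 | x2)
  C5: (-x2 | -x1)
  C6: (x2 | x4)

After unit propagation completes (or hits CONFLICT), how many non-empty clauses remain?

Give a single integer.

Answer: 1

Derivation:
unit clause [-1] forces x1=F; simplify:
  satisfied 3 clause(s); 3 remain; assigned so far: [1]
unit clause [-2] forces x2=F; simplify:
  drop 2 from [5, -3, 2] -> [5, -3]
  drop 2 from [2, 4] -> [4]
  satisfied 1 clause(s); 2 remain; assigned so far: [1, 2]
unit clause [4] forces x4=T; simplify:
  satisfied 1 clause(s); 1 remain; assigned so far: [1, 2, 4]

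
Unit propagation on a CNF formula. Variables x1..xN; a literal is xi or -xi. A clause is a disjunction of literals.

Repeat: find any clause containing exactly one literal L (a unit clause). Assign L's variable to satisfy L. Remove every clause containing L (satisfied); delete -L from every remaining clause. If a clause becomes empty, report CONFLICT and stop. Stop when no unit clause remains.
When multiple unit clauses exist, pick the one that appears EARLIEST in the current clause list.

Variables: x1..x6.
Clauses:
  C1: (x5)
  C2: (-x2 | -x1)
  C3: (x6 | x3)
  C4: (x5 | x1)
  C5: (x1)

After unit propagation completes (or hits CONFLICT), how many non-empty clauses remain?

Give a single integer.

unit clause [5] forces x5=T; simplify:
  satisfied 2 clause(s); 3 remain; assigned so far: [5]
unit clause [1] forces x1=T; simplify:
  drop -1 from [-2, -1] -> [-2]
  satisfied 1 clause(s); 2 remain; assigned so far: [1, 5]
unit clause [-2] forces x2=F; simplify:
  satisfied 1 clause(s); 1 remain; assigned so far: [1, 2, 5]

Answer: 1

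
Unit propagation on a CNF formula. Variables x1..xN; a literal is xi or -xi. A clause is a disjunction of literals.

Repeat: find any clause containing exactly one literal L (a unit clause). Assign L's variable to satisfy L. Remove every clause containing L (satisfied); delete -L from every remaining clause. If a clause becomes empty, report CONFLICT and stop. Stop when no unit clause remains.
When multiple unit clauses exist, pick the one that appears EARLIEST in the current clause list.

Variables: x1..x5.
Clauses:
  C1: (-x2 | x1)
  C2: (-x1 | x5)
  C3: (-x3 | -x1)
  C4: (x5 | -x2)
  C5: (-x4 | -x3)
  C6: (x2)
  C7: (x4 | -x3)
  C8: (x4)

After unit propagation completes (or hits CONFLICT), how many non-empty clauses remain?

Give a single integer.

Answer: 0

Derivation:
unit clause [2] forces x2=T; simplify:
  drop -2 from [-2, 1] -> [1]
  drop -2 from [5, -2] -> [5]
  satisfied 1 clause(s); 7 remain; assigned so far: [2]
unit clause [1] forces x1=T; simplify:
  drop -1 from [-1, 5] -> [5]
  drop -1 from [-3, -1] -> [-3]
  satisfied 1 clause(s); 6 remain; assigned so far: [1, 2]
unit clause [5] forces x5=T; simplify:
  satisfied 2 clause(s); 4 remain; assigned so far: [1, 2, 5]
unit clause [-3] forces x3=F; simplify:
  satisfied 3 clause(s); 1 remain; assigned so far: [1, 2, 3, 5]
unit clause [4] forces x4=T; simplify:
  satisfied 1 clause(s); 0 remain; assigned so far: [1, 2, 3, 4, 5]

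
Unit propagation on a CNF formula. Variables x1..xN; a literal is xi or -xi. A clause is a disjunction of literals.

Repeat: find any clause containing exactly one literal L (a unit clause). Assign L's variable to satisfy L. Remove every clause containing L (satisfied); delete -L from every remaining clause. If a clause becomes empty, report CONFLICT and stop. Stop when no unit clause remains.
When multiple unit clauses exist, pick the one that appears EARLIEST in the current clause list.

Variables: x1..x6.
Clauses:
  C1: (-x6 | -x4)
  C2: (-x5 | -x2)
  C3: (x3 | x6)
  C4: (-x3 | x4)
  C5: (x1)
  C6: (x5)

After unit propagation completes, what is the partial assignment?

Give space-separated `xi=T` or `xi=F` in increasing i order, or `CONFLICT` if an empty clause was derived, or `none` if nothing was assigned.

unit clause [1] forces x1=T; simplify:
  satisfied 1 clause(s); 5 remain; assigned so far: [1]
unit clause [5] forces x5=T; simplify:
  drop -5 from [-5, -2] -> [-2]
  satisfied 1 clause(s); 4 remain; assigned so far: [1, 5]
unit clause [-2] forces x2=F; simplify:
  satisfied 1 clause(s); 3 remain; assigned so far: [1, 2, 5]

Answer: x1=T x2=F x5=T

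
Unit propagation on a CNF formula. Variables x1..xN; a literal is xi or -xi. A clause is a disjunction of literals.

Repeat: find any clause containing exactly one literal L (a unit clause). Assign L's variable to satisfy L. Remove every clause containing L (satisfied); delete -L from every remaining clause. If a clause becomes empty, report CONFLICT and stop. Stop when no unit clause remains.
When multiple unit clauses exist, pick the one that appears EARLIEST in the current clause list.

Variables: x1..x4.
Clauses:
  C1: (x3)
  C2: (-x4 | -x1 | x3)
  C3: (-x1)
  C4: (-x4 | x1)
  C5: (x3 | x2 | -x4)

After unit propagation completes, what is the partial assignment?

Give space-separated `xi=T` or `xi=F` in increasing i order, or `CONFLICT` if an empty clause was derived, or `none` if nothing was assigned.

unit clause [3] forces x3=T; simplify:
  satisfied 3 clause(s); 2 remain; assigned so far: [3]
unit clause [-1] forces x1=F; simplify:
  drop 1 from [-4, 1] -> [-4]
  satisfied 1 clause(s); 1 remain; assigned so far: [1, 3]
unit clause [-4] forces x4=F; simplify:
  satisfied 1 clause(s); 0 remain; assigned so far: [1, 3, 4]

Answer: x1=F x3=T x4=F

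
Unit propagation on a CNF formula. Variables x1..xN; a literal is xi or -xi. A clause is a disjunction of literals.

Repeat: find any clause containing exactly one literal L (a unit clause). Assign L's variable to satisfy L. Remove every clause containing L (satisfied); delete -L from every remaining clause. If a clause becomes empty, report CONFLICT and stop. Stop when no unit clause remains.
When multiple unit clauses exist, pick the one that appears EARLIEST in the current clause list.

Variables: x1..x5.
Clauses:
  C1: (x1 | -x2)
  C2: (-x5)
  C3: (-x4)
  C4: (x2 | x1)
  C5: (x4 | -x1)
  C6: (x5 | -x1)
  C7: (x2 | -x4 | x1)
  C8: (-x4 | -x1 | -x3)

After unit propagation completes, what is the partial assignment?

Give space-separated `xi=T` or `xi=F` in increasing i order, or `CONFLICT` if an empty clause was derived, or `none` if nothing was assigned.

unit clause [-5] forces x5=F; simplify:
  drop 5 from [5, -1] -> [-1]
  satisfied 1 clause(s); 7 remain; assigned so far: [5]
unit clause [-4] forces x4=F; simplify:
  drop 4 from [4, -1] -> [-1]
  satisfied 3 clause(s); 4 remain; assigned so far: [4, 5]
unit clause [-1] forces x1=F; simplify:
  drop 1 from [1, -2] -> [-2]
  drop 1 from [2, 1] -> [2]
  satisfied 2 clause(s); 2 remain; assigned so far: [1, 4, 5]
unit clause [-2] forces x2=F; simplify:
  drop 2 from [2] -> [] (empty!)
  satisfied 1 clause(s); 1 remain; assigned so far: [1, 2, 4, 5]
CONFLICT (empty clause)

Answer: CONFLICT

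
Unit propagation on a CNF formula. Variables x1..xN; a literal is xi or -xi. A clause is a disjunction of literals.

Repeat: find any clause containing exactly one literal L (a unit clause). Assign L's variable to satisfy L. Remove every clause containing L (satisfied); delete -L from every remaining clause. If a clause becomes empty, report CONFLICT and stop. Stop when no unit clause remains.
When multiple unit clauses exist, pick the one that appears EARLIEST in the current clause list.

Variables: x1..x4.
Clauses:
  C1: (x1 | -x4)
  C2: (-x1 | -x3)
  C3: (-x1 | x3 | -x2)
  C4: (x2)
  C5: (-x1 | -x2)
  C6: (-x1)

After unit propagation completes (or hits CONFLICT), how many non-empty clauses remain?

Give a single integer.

unit clause [2] forces x2=T; simplify:
  drop -2 from [-1, 3, -2] -> [-1, 3]
  drop -2 from [-1, -2] -> [-1]
  satisfied 1 clause(s); 5 remain; assigned so far: [2]
unit clause [-1] forces x1=F; simplify:
  drop 1 from [1, -4] -> [-4]
  satisfied 4 clause(s); 1 remain; assigned so far: [1, 2]
unit clause [-4] forces x4=F; simplify:
  satisfied 1 clause(s); 0 remain; assigned so far: [1, 2, 4]

Answer: 0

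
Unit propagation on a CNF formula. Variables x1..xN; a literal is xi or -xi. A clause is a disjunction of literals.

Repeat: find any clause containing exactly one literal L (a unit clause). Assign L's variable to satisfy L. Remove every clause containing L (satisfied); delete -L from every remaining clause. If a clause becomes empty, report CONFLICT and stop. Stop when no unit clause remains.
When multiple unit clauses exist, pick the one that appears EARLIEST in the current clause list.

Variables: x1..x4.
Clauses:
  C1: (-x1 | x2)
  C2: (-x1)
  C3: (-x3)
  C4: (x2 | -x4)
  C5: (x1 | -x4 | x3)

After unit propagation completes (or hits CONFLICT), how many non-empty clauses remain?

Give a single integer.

unit clause [-1] forces x1=F; simplify:
  drop 1 from [1, -4, 3] -> [-4, 3]
  satisfied 2 clause(s); 3 remain; assigned so far: [1]
unit clause [-3] forces x3=F; simplify:
  drop 3 from [-4, 3] -> [-4]
  satisfied 1 clause(s); 2 remain; assigned so far: [1, 3]
unit clause [-4] forces x4=F; simplify:
  satisfied 2 clause(s); 0 remain; assigned so far: [1, 3, 4]

Answer: 0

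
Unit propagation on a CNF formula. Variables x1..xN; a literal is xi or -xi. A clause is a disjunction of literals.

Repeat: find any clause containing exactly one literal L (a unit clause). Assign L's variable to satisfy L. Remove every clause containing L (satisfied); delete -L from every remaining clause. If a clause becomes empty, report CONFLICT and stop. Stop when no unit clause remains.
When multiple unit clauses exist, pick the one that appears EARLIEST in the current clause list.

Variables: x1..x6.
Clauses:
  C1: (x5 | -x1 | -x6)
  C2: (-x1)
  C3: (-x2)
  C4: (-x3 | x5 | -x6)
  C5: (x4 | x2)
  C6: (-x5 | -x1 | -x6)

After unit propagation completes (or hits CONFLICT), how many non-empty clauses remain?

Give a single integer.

unit clause [-1] forces x1=F; simplify:
  satisfied 3 clause(s); 3 remain; assigned so far: [1]
unit clause [-2] forces x2=F; simplify:
  drop 2 from [4, 2] -> [4]
  satisfied 1 clause(s); 2 remain; assigned so far: [1, 2]
unit clause [4] forces x4=T; simplify:
  satisfied 1 clause(s); 1 remain; assigned so far: [1, 2, 4]

Answer: 1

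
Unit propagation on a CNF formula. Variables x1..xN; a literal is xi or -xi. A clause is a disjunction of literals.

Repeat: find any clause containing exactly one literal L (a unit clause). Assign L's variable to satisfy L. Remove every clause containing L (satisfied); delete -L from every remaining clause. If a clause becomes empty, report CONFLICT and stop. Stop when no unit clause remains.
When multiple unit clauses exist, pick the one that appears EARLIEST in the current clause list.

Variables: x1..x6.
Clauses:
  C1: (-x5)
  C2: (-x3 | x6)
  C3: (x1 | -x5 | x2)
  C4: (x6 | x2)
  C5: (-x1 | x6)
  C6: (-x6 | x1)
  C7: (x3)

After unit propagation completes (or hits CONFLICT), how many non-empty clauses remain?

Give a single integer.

unit clause [-5] forces x5=F; simplify:
  satisfied 2 clause(s); 5 remain; assigned so far: [5]
unit clause [3] forces x3=T; simplify:
  drop -3 from [-3, 6] -> [6]
  satisfied 1 clause(s); 4 remain; assigned so far: [3, 5]
unit clause [6] forces x6=T; simplify:
  drop -6 from [-6, 1] -> [1]
  satisfied 3 clause(s); 1 remain; assigned so far: [3, 5, 6]
unit clause [1] forces x1=T; simplify:
  satisfied 1 clause(s); 0 remain; assigned so far: [1, 3, 5, 6]

Answer: 0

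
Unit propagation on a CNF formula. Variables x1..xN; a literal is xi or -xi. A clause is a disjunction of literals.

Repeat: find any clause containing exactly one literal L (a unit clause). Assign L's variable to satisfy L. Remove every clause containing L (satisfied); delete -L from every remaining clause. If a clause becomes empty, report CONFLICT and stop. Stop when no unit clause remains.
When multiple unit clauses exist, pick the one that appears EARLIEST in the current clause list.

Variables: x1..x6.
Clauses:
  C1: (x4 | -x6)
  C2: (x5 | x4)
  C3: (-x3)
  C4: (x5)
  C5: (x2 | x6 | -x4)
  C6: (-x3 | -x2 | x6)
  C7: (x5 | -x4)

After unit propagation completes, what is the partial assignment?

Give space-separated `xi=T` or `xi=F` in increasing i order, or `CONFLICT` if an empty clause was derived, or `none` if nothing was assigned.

Answer: x3=F x5=T

Derivation:
unit clause [-3] forces x3=F; simplify:
  satisfied 2 clause(s); 5 remain; assigned so far: [3]
unit clause [5] forces x5=T; simplify:
  satisfied 3 clause(s); 2 remain; assigned so far: [3, 5]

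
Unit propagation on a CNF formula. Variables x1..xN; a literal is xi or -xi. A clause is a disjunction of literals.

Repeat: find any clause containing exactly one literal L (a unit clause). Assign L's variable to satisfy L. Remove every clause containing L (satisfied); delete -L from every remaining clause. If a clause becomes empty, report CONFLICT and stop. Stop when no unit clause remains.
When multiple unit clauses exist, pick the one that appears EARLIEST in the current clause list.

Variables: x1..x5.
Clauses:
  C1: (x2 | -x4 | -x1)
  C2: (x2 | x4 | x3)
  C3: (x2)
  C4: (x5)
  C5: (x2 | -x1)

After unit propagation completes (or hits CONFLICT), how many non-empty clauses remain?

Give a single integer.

Answer: 0

Derivation:
unit clause [2] forces x2=T; simplify:
  satisfied 4 clause(s); 1 remain; assigned so far: [2]
unit clause [5] forces x5=T; simplify:
  satisfied 1 clause(s); 0 remain; assigned so far: [2, 5]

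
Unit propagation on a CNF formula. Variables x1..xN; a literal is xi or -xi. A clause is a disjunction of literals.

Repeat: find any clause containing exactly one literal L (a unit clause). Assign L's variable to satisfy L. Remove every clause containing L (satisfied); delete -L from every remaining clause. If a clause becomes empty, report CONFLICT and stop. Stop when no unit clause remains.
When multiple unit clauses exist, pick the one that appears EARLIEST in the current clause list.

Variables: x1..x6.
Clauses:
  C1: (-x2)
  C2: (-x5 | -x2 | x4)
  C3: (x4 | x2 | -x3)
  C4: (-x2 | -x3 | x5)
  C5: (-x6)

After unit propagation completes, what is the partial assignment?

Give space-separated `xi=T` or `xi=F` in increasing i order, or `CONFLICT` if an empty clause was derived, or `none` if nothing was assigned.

unit clause [-2] forces x2=F; simplify:
  drop 2 from [4, 2, -3] -> [4, -3]
  satisfied 3 clause(s); 2 remain; assigned so far: [2]
unit clause [-6] forces x6=F; simplify:
  satisfied 1 clause(s); 1 remain; assigned so far: [2, 6]

Answer: x2=F x6=F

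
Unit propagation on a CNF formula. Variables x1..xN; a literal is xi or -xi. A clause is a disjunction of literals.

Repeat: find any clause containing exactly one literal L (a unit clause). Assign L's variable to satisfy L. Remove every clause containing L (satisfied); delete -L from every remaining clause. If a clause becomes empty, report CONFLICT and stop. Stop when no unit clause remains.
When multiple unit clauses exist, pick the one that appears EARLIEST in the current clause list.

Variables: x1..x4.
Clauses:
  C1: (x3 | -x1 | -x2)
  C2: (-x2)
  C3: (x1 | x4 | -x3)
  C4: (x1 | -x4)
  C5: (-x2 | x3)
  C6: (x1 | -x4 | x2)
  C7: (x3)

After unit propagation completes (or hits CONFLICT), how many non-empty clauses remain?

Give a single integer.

unit clause [-2] forces x2=F; simplify:
  drop 2 from [1, -4, 2] -> [1, -4]
  satisfied 3 clause(s); 4 remain; assigned so far: [2]
unit clause [3] forces x3=T; simplify:
  drop -3 from [1, 4, -3] -> [1, 4]
  satisfied 1 clause(s); 3 remain; assigned so far: [2, 3]

Answer: 3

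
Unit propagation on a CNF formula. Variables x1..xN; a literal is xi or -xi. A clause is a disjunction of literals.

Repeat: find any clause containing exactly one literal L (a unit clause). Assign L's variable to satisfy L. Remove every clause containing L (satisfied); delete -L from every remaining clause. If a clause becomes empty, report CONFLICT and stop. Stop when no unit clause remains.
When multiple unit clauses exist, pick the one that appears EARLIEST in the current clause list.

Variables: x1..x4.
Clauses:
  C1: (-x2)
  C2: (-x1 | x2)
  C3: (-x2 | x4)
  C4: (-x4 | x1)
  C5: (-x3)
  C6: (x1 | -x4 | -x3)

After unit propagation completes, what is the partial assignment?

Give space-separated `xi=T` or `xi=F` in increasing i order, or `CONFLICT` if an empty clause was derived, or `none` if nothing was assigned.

unit clause [-2] forces x2=F; simplify:
  drop 2 from [-1, 2] -> [-1]
  satisfied 2 clause(s); 4 remain; assigned so far: [2]
unit clause [-1] forces x1=F; simplify:
  drop 1 from [-4, 1] -> [-4]
  drop 1 from [1, -4, -3] -> [-4, -3]
  satisfied 1 clause(s); 3 remain; assigned so far: [1, 2]
unit clause [-4] forces x4=F; simplify:
  satisfied 2 clause(s); 1 remain; assigned so far: [1, 2, 4]
unit clause [-3] forces x3=F; simplify:
  satisfied 1 clause(s); 0 remain; assigned so far: [1, 2, 3, 4]

Answer: x1=F x2=F x3=F x4=F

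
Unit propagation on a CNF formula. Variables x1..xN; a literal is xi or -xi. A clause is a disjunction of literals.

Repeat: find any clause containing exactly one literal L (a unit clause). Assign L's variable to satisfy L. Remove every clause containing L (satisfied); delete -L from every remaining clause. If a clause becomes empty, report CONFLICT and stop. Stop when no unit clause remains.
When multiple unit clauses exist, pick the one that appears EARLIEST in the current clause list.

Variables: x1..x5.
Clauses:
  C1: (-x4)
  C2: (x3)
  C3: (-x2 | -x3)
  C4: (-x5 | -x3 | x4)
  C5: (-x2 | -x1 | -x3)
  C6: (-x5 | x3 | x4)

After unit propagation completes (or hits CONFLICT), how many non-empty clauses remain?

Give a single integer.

Answer: 0

Derivation:
unit clause [-4] forces x4=F; simplify:
  drop 4 from [-5, -3, 4] -> [-5, -3]
  drop 4 from [-5, 3, 4] -> [-5, 3]
  satisfied 1 clause(s); 5 remain; assigned so far: [4]
unit clause [3] forces x3=T; simplify:
  drop -3 from [-2, -3] -> [-2]
  drop -3 from [-5, -3] -> [-5]
  drop -3 from [-2, -1, -3] -> [-2, -1]
  satisfied 2 clause(s); 3 remain; assigned so far: [3, 4]
unit clause [-2] forces x2=F; simplify:
  satisfied 2 clause(s); 1 remain; assigned so far: [2, 3, 4]
unit clause [-5] forces x5=F; simplify:
  satisfied 1 clause(s); 0 remain; assigned so far: [2, 3, 4, 5]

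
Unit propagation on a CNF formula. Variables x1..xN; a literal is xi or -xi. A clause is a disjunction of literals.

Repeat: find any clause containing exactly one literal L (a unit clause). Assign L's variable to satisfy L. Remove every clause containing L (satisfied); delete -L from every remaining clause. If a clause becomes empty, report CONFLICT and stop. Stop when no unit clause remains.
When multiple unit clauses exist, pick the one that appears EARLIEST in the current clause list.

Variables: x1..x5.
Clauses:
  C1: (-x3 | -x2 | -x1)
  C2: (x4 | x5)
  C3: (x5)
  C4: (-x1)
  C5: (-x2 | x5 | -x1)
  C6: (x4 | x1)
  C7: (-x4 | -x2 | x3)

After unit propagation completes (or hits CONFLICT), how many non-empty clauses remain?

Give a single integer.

unit clause [5] forces x5=T; simplify:
  satisfied 3 clause(s); 4 remain; assigned so far: [5]
unit clause [-1] forces x1=F; simplify:
  drop 1 from [4, 1] -> [4]
  satisfied 2 clause(s); 2 remain; assigned so far: [1, 5]
unit clause [4] forces x4=T; simplify:
  drop -4 from [-4, -2, 3] -> [-2, 3]
  satisfied 1 clause(s); 1 remain; assigned so far: [1, 4, 5]

Answer: 1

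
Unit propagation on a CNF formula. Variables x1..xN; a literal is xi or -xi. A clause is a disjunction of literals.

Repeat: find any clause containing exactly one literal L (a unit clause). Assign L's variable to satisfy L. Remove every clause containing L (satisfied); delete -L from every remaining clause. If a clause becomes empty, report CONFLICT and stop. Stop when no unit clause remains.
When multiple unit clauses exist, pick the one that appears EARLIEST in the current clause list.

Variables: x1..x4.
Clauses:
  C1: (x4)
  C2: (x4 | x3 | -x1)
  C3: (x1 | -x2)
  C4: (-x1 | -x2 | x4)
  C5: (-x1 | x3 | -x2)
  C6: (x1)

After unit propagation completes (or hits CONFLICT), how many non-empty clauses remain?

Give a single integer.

unit clause [4] forces x4=T; simplify:
  satisfied 3 clause(s); 3 remain; assigned so far: [4]
unit clause [1] forces x1=T; simplify:
  drop -1 from [-1, 3, -2] -> [3, -2]
  satisfied 2 clause(s); 1 remain; assigned so far: [1, 4]

Answer: 1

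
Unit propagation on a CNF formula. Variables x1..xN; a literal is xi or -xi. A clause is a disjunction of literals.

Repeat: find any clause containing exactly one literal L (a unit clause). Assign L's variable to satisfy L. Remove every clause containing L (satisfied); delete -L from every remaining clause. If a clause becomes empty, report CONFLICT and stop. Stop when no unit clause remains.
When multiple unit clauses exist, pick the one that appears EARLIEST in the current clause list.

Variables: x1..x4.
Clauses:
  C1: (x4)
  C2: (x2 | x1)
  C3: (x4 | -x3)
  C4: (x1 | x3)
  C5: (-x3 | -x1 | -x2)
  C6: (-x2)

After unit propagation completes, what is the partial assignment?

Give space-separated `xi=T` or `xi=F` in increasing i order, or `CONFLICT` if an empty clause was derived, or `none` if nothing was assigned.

Answer: x1=T x2=F x4=T

Derivation:
unit clause [4] forces x4=T; simplify:
  satisfied 2 clause(s); 4 remain; assigned so far: [4]
unit clause [-2] forces x2=F; simplify:
  drop 2 from [2, 1] -> [1]
  satisfied 2 clause(s); 2 remain; assigned so far: [2, 4]
unit clause [1] forces x1=T; simplify:
  satisfied 2 clause(s); 0 remain; assigned so far: [1, 2, 4]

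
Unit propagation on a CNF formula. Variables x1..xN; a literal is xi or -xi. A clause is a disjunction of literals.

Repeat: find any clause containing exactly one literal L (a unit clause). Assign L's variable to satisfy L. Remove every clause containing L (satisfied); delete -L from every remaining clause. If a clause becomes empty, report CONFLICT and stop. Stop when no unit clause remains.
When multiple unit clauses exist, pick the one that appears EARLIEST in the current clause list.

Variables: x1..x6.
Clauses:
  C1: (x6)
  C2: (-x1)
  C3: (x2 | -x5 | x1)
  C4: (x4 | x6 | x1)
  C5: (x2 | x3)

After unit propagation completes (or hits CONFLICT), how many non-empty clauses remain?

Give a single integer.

Answer: 2

Derivation:
unit clause [6] forces x6=T; simplify:
  satisfied 2 clause(s); 3 remain; assigned so far: [6]
unit clause [-1] forces x1=F; simplify:
  drop 1 from [2, -5, 1] -> [2, -5]
  satisfied 1 clause(s); 2 remain; assigned so far: [1, 6]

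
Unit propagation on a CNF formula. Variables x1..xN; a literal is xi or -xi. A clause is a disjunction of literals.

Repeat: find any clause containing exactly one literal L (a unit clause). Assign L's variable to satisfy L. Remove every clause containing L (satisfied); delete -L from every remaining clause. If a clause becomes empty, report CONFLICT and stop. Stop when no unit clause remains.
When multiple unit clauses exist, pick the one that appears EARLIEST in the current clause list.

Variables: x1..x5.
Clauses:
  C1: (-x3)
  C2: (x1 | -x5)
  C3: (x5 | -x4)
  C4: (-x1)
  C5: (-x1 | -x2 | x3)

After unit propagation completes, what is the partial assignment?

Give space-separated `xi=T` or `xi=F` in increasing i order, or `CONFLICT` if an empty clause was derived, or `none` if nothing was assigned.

Answer: x1=F x3=F x4=F x5=F

Derivation:
unit clause [-3] forces x3=F; simplify:
  drop 3 from [-1, -2, 3] -> [-1, -2]
  satisfied 1 clause(s); 4 remain; assigned so far: [3]
unit clause [-1] forces x1=F; simplify:
  drop 1 from [1, -5] -> [-5]
  satisfied 2 clause(s); 2 remain; assigned so far: [1, 3]
unit clause [-5] forces x5=F; simplify:
  drop 5 from [5, -4] -> [-4]
  satisfied 1 clause(s); 1 remain; assigned so far: [1, 3, 5]
unit clause [-4] forces x4=F; simplify:
  satisfied 1 clause(s); 0 remain; assigned so far: [1, 3, 4, 5]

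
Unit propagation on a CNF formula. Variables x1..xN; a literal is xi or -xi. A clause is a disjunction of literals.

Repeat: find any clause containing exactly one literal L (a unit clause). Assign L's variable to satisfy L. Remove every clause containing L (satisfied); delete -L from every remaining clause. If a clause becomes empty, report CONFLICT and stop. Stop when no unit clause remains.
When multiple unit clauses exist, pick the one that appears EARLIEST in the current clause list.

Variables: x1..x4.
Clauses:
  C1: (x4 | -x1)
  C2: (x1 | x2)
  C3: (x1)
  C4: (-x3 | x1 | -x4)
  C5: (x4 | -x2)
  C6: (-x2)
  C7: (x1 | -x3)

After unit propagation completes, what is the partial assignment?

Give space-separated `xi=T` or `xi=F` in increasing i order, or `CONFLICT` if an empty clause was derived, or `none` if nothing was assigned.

Answer: x1=T x2=F x4=T

Derivation:
unit clause [1] forces x1=T; simplify:
  drop -1 from [4, -1] -> [4]
  satisfied 4 clause(s); 3 remain; assigned so far: [1]
unit clause [4] forces x4=T; simplify:
  satisfied 2 clause(s); 1 remain; assigned so far: [1, 4]
unit clause [-2] forces x2=F; simplify:
  satisfied 1 clause(s); 0 remain; assigned so far: [1, 2, 4]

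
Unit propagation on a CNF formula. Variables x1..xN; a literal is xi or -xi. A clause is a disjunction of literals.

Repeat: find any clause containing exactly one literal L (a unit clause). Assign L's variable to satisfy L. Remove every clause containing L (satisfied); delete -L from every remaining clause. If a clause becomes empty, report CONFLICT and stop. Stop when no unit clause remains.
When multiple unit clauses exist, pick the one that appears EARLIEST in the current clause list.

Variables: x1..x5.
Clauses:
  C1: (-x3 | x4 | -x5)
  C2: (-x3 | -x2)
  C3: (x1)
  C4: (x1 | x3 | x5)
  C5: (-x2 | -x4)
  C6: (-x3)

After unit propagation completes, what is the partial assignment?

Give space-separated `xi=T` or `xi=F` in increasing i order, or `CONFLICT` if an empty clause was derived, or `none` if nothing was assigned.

unit clause [1] forces x1=T; simplify:
  satisfied 2 clause(s); 4 remain; assigned so far: [1]
unit clause [-3] forces x3=F; simplify:
  satisfied 3 clause(s); 1 remain; assigned so far: [1, 3]

Answer: x1=T x3=F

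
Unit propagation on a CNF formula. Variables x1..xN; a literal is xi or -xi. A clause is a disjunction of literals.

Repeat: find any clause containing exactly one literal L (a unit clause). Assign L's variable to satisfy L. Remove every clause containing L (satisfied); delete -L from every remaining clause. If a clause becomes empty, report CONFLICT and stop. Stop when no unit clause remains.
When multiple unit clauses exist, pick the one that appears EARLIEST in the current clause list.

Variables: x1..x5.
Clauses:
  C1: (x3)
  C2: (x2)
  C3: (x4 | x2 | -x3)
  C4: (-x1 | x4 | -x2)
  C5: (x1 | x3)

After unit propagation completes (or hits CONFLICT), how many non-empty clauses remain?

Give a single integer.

unit clause [3] forces x3=T; simplify:
  drop -3 from [4, 2, -3] -> [4, 2]
  satisfied 2 clause(s); 3 remain; assigned so far: [3]
unit clause [2] forces x2=T; simplify:
  drop -2 from [-1, 4, -2] -> [-1, 4]
  satisfied 2 clause(s); 1 remain; assigned so far: [2, 3]

Answer: 1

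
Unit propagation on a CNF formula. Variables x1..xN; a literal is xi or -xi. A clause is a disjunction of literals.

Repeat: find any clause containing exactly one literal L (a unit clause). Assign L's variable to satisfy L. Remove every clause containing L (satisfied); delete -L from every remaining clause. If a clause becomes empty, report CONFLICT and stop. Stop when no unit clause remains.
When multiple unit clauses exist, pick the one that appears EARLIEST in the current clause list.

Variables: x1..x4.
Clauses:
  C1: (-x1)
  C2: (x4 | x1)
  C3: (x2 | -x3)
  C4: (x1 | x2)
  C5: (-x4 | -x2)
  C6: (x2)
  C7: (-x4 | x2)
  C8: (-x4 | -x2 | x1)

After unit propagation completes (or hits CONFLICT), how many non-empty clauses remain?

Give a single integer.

unit clause [-1] forces x1=F; simplify:
  drop 1 from [4, 1] -> [4]
  drop 1 from [1, 2] -> [2]
  drop 1 from [-4, -2, 1] -> [-4, -2]
  satisfied 1 clause(s); 7 remain; assigned so far: [1]
unit clause [4] forces x4=T; simplify:
  drop -4 from [-4, -2] -> [-2]
  drop -4 from [-4, 2] -> [2]
  drop -4 from [-4, -2] -> [-2]
  satisfied 1 clause(s); 6 remain; assigned so far: [1, 4]
unit clause [2] forces x2=T; simplify:
  drop -2 from [-2] -> [] (empty!)
  drop -2 from [-2] -> [] (empty!)
  satisfied 4 clause(s); 2 remain; assigned so far: [1, 2, 4]
CONFLICT (empty clause)

Answer: 0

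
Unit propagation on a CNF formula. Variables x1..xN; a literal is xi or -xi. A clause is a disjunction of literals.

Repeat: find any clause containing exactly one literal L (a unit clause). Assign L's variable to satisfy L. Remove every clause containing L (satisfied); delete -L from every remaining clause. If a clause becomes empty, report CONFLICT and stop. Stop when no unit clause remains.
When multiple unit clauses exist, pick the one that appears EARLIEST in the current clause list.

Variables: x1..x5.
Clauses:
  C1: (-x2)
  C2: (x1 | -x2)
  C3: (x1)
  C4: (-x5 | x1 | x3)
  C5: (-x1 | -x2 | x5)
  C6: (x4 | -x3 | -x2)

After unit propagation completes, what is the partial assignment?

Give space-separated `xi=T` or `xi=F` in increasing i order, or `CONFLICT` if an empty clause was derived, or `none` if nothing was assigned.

unit clause [-2] forces x2=F; simplify:
  satisfied 4 clause(s); 2 remain; assigned so far: [2]
unit clause [1] forces x1=T; simplify:
  satisfied 2 clause(s); 0 remain; assigned so far: [1, 2]

Answer: x1=T x2=F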